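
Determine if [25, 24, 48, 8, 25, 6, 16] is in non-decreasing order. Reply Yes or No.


Check consecutive pairs:
  25 <= 24? False
  24 <= 48? True
  48 <= 8? False
  8 <= 25? True
  25 <= 6? False
  6 <= 16? True
3 consecutive pair(s) are out of order, so the list is not sorted.
Final answer: No


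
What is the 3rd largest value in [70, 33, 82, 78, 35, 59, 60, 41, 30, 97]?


Sort descending: [97, 82, 78, 70, 60, 59, 41, 35, 33, 30]
The 3rd element (1-indexed) is at index 2.
Value = 78
Final answer: 78


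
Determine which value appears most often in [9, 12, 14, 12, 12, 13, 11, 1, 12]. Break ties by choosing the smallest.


Count the frequency of each value:
  1 appears 1 time(s)
  9 appears 1 time(s)
  11 appears 1 time(s)
  12 appears 4 time(s)
  13 appears 1 time(s)
  14 appears 1 time(s)
Maximum frequency is 4.
Only 12 reaches that frequency, so it is the mode.
Final answer: 12


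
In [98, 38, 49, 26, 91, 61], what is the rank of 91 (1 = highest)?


Sort descending: [98, 91, 61, 49, 38, 26]
Find 91 in the sorted list.
91 is at position 2.
Final answer: 2


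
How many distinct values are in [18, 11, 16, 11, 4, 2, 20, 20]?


List all unique values:
Distinct values: [2, 4, 11, 16, 18, 20]
Count = 6
Final answer: 6


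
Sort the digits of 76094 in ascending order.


The number 76094 has digits: 7, 6, 0, 9, 4
Sorted: 0, 4, 6, 7, 9
Joining the sorted digits gives the result.
Final answer: 04679


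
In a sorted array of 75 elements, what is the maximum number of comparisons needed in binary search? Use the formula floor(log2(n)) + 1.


Binary search halves the search space each step.
Maximum comparisons = floor(log2(75)) + 1
log2(75) = 6.2288
floor(log2(75)) = 6, so 6 + 1 = 7
Final answer: 7


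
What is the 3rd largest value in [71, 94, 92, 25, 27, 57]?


Sort descending: [94, 92, 71, 57, 27, 25]
The 3rd element (1-indexed) is at index 2.
Value = 71
Final answer: 71


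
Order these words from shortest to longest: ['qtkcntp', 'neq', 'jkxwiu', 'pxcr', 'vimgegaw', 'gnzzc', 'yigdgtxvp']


Compute lengths:
  'qtkcntp' has length 7
  'neq' has length 3
  'jkxwiu' has length 6
  'pxcr' has length 4
  'vimgegaw' has length 8
  'gnzzc' has length 5
  'yigdgtxvp' has length 9
Lengths in increasing order: 3 < 4 < 5 < 6 < 7 < 8 < 9
Listing the words in that order gives the answer.
Final answer: ['neq', 'pxcr', 'gnzzc', 'jkxwiu', 'qtkcntp', 'vimgegaw', 'yigdgtxvp']


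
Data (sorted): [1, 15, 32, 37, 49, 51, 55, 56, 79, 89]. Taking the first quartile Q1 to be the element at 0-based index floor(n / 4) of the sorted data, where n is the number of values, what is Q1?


The list has n = 10 elements.
Q1 index = floor(10 / 4) = floor(2.5) = 2
Counting from index 0 in the sorted data, the element at index 2 is 32.
Final answer: 32


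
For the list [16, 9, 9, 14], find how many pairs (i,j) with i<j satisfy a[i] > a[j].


For each element, count the later elements that are smaller than it:
  16 (index 0): smaller elements after it = [9, 9, 14] -> 3
  9 (index 1): smaller elements after it = [] -> 0
  9 (index 2): smaller elements after it = [] -> 0
Total inversions = 3 + 0 + 0 = 3
Final answer: 3


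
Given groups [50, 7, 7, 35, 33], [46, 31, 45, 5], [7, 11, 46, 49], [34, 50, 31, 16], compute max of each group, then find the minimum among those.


Find max of each group:
  Group 1: [50, 7, 7, 35, 33] -> max = 50
  Group 2: [46, 31, 45, 5] -> max = 46
  Group 3: [7, 11, 46, 49] -> max = 49
  Group 4: [34, 50, 31, 16] -> max = 50
Maxes: [50, 46, 49, 50]
Minimum of maxes = 46
Final answer: 46


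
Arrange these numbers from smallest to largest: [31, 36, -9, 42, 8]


Original list: [31, 36, -9, 42, 8]
Repeatedly take the smallest remaining element:
  Remaining [31, 36, -9, 42, 8] -> smallest is -9
  Remaining [31, 36, 42, 8] -> smallest is 8
  Remaining [31, 36, 42] -> smallest is 31
  Remaining [36, 42] -> smallest is 36
  Remaining [42] -> smallest is 42
Collecting the picks in order gives the sorted list.
Final answer: [-9, 8, 31, 36, 42]


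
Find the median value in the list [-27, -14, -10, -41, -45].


First, sort the list: [-45, -41, -27, -14, -10]
The list has 5 elements (odd count).
The middle index is 2 (0-based), and the element there is -27.
Final answer: -27


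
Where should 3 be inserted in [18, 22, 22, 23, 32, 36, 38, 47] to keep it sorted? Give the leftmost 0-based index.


List is sorted: [18, 22, 22, 23, 32, 36, 38, 47]
We need the leftmost position where 3 can be inserted, i.e. the first index whose element is >= 3 (or the end of the list if none is).
Binary search with low=0, high=8 (0-based indices):
  low=0, high=8, mid=4: a[4]=32 >= 3, so high = 4
  low=0, high=4, mid=2: a[2]=22 >= 3, so high = 2
  low=0, high=2, mid=1: a[1]=22 >= 3, so high = 1
  low=0, high=1, mid=0: a[0]=18 >= 3, so high = 0
Now low = high = 0, so the insertion index is 0.
Final answer: 0


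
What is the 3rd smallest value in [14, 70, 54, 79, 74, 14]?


Sort ascending: [14, 14, 54, 70, 74, 79]
The 3rd element (1-indexed) is at index 2.
Value = 54
Final answer: 54


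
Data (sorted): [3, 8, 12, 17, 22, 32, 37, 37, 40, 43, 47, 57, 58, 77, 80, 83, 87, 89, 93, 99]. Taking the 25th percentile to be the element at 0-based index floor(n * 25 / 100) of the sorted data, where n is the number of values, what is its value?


The dataset has n = 20 elements.
Index = floor(20 * 25 / 100) = floor(500 / 100) = floor(5) = 5
Counting from index 0 in the sorted data, the element at index 5 is 32.
Final answer: 32


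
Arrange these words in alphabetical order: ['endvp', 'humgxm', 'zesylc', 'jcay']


Compare strings character by character (the first differing letter decides):
  'endvp' < 'humgxm' since 'e' < 'h' at position 1
  'humgxm' < 'jcay' since 'h' < 'j' at position 1
  'jcay' < 'zesylc' since 'j' < 'z' at position 1
Chaining these comparisons gives the alphabetical order.
Final answer: ['endvp', 'humgxm', 'jcay', 'zesylc']


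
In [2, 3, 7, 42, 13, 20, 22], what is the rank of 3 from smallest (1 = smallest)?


Sort ascending: [2, 3, 7, 13, 20, 22, 42]
Find 3 in the sorted list.
3 is at position 2 (1-indexed).
Final answer: 2


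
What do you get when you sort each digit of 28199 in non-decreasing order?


The number 28199 has digits: 2, 8, 1, 9, 9
Sorted: 1, 2, 8, 9, 9
Joining the sorted digits gives the result.
Final answer: 12899


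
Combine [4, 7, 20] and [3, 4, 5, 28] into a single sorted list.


List A: [4, 7, 20]
List B: [3, 4, 5, 28]
Repeatedly compare the front elements and take the smaller:
  4 vs 3 -> take 3
  4 vs 4 -> take 4
  7 vs 4 -> take 4
  7 vs 5 -> take 5
  7 vs 28 -> take 7
  20 vs 28 -> take 20
  A is exhausted; append the rest of B: [28]
Final answer: [3, 4, 4, 5, 7, 20, 28]


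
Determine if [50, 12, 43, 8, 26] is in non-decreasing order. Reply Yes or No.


Check consecutive pairs:
  50 <= 12? False
  12 <= 43? True
  43 <= 8? False
  8 <= 26? True
2 consecutive pair(s) are out of order, so the list is not sorted.
Final answer: No


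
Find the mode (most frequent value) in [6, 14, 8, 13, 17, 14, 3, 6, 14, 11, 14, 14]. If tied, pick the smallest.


Count the frequency of each value:
  3 appears 1 time(s)
  6 appears 2 time(s)
  8 appears 1 time(s)
  11 appears 1 time(s)
  13 appears 1 time(s)
  14 appears 5 time(s)
  17 appears 1 time(s)
Maximum frequency is 5.
Only 14 reaches that frequency, so it is the mode.
Final answer: 14


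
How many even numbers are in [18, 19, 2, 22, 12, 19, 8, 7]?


Check each element:
  18 is even
  19 is odd
  2 is even
  22 is even
  12 is even
  19 is odd
  8 is even
  7 is odd
Evens: [18, 2, 22, 12, 8]
Count of evens = 5
Final answer: 5


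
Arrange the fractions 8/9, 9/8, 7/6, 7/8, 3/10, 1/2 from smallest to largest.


Convert to decimal for comparison:
  8/9 = 0.8889
  9/8 = 1.125
  7/6 = 1.1667
  7/8 = 0.875
  3/10 = 0.3
  1/2 = 0.5
Decimals in increasing order: 0.3 < 0.5 < 0.875 < 0.8889 < 1.125 < 1.1667
Writing each back as its fraction gives the sorted order.
Final answer: 3/10, 1/2, 7/8, 8/9, 9/8, 7/6


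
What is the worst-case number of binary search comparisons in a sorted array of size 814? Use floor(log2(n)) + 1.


Binary search halves the search space each step.
Maximum comparisons = floor(log2(814)) + 1
log2(814) = 9.6689
floor(log2(814)) = 9, so 9 + 1 = 10
Final answer: 10


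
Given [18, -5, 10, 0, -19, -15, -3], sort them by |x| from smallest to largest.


Compute absolute values:
  |18| = 18
  |-5| = 5
  |10| = 10
  |0| = 0
  |-19| = 19
  |-15| = 15
  |-3| = 3
Absolute values in increasing order: 0 < 3 < 5 < 10 < 15 < 18 < 19
Listing the original numbers in that order gives the answer.
Final answer: [0, -3, -5, 10, -15, 18, -19]


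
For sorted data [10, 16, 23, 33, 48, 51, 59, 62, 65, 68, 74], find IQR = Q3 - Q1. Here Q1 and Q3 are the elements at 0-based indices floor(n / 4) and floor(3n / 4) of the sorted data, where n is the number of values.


The data has n = 11 elements.
Q1 index = floor(11 / 4) = floor(2.75) = 2; Q3 index = floor(3 * 11 / 4) = floor(8.25) = 8
Q1 = element at index 2 = 23
Q3 = element at index 8 = 65
IQR = 65 - 23 = 42
Final answer: 42


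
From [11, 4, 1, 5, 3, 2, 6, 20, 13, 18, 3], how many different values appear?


List all unique values:
Distinct values: [1, 2, 3, 4, 5, 6, 11, 13, 18, 20]
Count = 10
Final answer: 10


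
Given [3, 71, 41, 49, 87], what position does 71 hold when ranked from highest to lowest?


Sort descending: [87, 71, 49, 41, 3]
Find 71 in the sorted list.
71 is at position 2.
Final answer: 2


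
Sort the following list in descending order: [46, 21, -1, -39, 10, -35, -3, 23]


Original list: [46, 21, -1, -39, 10, -35, -3, 23]
Repeatedly take the largest remaining element:
  Remaining [46, 21, -1, -39, 10, -35, -3, 23] -> largest is 46
  Remaining [21, -1, -39, 10, -35, -3, 23] -> largest is 23
  Remaining [21, -1, -39, 10, -35, -3] -> largest is 21
  Remaining [-1, -39, 10, -35, -3] -> largest is 10
  Remaining [-1, -39, -35, -3] -> largest is -1
  Remaining [-39, -35, -3] -> largest is -3
  Remaining [-39, -35] -> largest is -35
  Remaining [-39] -> largest is -39
Collecting the picks in order gives the descending list.
Final answer: [46, 23, 21, 10, -1, -3, -35, -39]


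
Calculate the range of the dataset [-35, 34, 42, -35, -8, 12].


Maximum value: 42
Minimum value: -35
Range = 42 - (-35) = 77
Final answer: 77


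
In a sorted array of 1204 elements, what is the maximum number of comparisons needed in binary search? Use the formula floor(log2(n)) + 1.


Binary search halves the search space each step.
Maximum comparisons = floor(log2(1204)) + 1
log2(1204) = 10.2336
floor(log2(1204)) = 10, so 10 + 1 = 11
Final answer: 11


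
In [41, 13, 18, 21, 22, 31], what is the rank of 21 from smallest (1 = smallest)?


Sort ascending: [13, 18, 21, 22, 31, 41]
Find 21 in the sorted list.
21 is at position 3 (1-indexed).
Final answer: 3


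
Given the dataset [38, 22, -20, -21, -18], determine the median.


First, sort the list: [-21, -20, -18, 22, 38]
The list has 5 elements (odd count).
The middle index is 2 (0-based), and the element there is -18.
Final answer: -18


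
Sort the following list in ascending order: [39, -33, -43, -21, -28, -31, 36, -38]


Original list: [39, -33, -43, -21, -28, -31, 36, -38]
Repeatedly take the smallest remaining element:
  Remaining [39, -33, -43, -21, -28, -31, 36, -38] -> smallest is -43
  Remaining [39, -33, -21, -28, -31, 36, -38] -> smallest is -38
  Remaining [39, -33, -21, -28, -31, 36] -> smallest is -33
  Remaining [39, -21, -28, -31, 36] -> smallest is -31
  Remaining [39, -21, -28, 36] -> smallest is -28
  Remaining [39, -21, 36] -> smallest is -21
  Remaining [39, 36] -> smallest is 36
  Remaining [39] -> smallest is 39
Collecting the picks in order gives the sorted list.
Final answer: [-43, -38, -33, -31, -28, -21, 36, 39]


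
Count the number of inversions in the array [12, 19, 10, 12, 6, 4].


For each element, count the later elements that are smaller than it:
  12 (index 0): smaller elements after it = [10, 6, 4] -> 3
  19 (index 1): smaller elements after it = [10, 12, 6, 4] -> 4
  10 (index 2): smaller elements after it = [6, 4] -> 2
  12 (index 3): smaller elements after it = [6, 4] -> 2
  6 (index 4): smaller elements after it = [4] -> 1
Total inversions = 3 + 4 + 2 + 2 + 1 = 12
Final answer: 12


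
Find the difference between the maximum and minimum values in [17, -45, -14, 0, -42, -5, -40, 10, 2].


Maximum value: 17
Minimum value: -45
Range = 17 - (-45) = 62
Final answer: 62


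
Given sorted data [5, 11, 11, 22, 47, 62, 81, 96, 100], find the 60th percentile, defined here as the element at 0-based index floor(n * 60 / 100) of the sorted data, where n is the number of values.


The dataset has n = 9 elements.
Index = floor(9 * 60 / 100) = floor(540 / 100) = floor(5.4) = 5
Counting from index 0 in the sorted data, the element at index 5 is 62.
Final answer: 62


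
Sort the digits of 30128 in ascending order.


The number 30128 has digits: 3, 0, 1, 2, 8
Sorted: 0, 1, 2, 3, 8
Joining the sorted digits gives the result.
Final answer: 01238


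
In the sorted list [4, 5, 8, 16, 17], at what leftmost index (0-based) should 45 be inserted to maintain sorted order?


List is sorted: [4, 5, 8, 16, 17]
We need the leftmost position where 45 can be inserted, i.e. the first index whose element is >= 45 (or the end of the list if none is).
Binary search with low=0, high=5 (0-based indices):
  low=0, high=5, mid=2: a[2]=8 < 45, so low = 3
  low=3, high=5, mid=4: a[4]=17 < 45, so low = 5
Now low = high = 5, so the insertion index is 5.
Final answer: 5


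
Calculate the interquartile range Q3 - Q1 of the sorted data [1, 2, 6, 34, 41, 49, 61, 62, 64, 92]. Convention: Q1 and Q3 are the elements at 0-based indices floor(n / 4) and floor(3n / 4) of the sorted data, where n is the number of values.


The data has n = 10 elements.
Q1 index = floor(10 / 4) = floor(2.5) = 2; Q3 index = floor(3 * 10 / 4) = floor(7.5) = 7
Q1 = element at index 2 = 6
Q3 = element at index 7 = 62
IQR = 62 - 6 = 56
Final answer: 56


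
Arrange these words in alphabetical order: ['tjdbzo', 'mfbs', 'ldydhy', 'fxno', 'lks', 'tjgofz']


Compare strings character by character (the first differing letter decides):
  'fxno' < 'ldydhy' since 'f' < 'l' at position 1
  'ldydhy' < 'lks' since 'd' < 'k' at position 2
  'lks' < 'mfbs' since 'l' < 'm' at position 1
  'mfbs' < 'tjdbzo' since 'm' < 't' at position 1
  'tjdbzo' < 'tjgofz' since 'd' < 'g' at position 3
Chaining these comparisons gives the alphabetical order.
Final answer: ['fxno', 'ldydhy', 'lks', 'mfbs', 'tjdbzo', 'tjgofz']


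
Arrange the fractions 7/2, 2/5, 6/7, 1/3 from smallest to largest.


Convert to decimal for comparison:
  7/2 = 3.5
  2/5 = 0.4
  6/7 = 0.8571
  1/3 = 0.3333
Decimals in increasing order: 0.3333 < 0.4 < 0.8571 < 3.5
Writing each back as its fraction gives the sorted order.
Final answer: 1/3, 2/5, 6/7, 7/2


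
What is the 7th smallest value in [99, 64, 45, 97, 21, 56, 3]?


Sort ascending: [3, 21, 45, 56, 64, 97, 99]
The 7th element (1-indexed) is at index 6.
Value = 99
Final answer: 99


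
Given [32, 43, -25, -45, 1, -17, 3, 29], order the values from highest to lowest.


Original list: [32, 43, -25, -45, 1, -17, 3, 29]
Repeatedly take the largest remaining element:
  Remaining [32, 43, -25, -45, 1, -17, 3, 29] -> largest is 43
  Remaining [32, -25, -45, 1, -17, 3, 29] -> largest is 32
  Remaining [-25, -45, 1, -17, 3, 29] -> largest is 29
  Remaining [-25, -45, 1, -17, 3] -> largest is 3
  Remaining [-25, -45, 1, -17] -> largest is 1
  Remaining [-25, -45, -17] -> largest is -17
  Remaining [-25, -45] -> largest is -25
  Remaining [-45] -> largest is -45
Collecting the picks in order gives the descending list.
Final answer: [43, 32, 29, 3, 1, -17, -25, -45]


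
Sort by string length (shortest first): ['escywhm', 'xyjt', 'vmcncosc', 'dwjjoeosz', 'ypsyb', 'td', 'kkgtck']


Compute lengths:
  'escywhm' has length 7
  'xyjt' has length 4
  'vmcncosc' has length 8
  'dwjjoeosz' has length 9
  'ypsyb' has length 5
  'td' has length 2
  'kkgtck' has length 6
Lengths in increasing order: 2 < 4 < 5 < 6 < 7 < 8 < 9
Listing the words in that order gives the answer.
Final answer: ['td', 'xyjt', 'ypsyb', 'kkgtck', 'escywhm', 'vmcncosc', 'dwjjoeosz']


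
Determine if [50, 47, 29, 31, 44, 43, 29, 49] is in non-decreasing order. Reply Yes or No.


Check consecutive pairs:
  50 <= 47? False
  47 <= 29? False
  29 <= 31? True
  31 <= 44? True
  44 <= 43? False
  43 <= 29? False
  29 <= 49? True
4 consecutive pair(s) are out of order, so the list is not sorted.
Final answer: No


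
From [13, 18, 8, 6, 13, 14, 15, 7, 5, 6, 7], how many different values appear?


List all unique values:
Distinct values: [5, 6, 7, 8, 13, 14, 15, 18]
Count = 8
Final answer: 8


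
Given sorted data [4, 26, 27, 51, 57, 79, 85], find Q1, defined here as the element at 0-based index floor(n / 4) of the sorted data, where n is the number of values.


The list has n = 7 elements.
Q1 index = floor(7 / 4) = floor(1.75) = 1
Counting from index 0 in the sorted data, the element at index 1 is 26.
Final answer: 26


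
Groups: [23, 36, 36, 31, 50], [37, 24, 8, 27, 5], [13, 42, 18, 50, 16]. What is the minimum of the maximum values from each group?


Find max of each group:
  Group 1: [23, 36, 36, 31, 50] -> max = 50
  Group 2: [37, 24, 8, 27, 5] -> max = 37
  Group 3: [13, 42, 18, 50, 16] -> max = 50
Maxes: [50, 37, 50]
Minimum of maxes = 37
Final answer: 37


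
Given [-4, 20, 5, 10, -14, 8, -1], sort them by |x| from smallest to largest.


Compute absolute values:
  |-4| = 4
  |20| = 20
  |5| = 5
  |10| = 10
  |-14| = 14
  |8| = 8
  |-1| = 1
Absolute values in increasing order: 1 < 4 < 5 < 8 < 10 < 14 < 20
Listing the original numbers in that order gives the answer.
Final answer: [-1, -4, 5, 8, 10, -14, 20]


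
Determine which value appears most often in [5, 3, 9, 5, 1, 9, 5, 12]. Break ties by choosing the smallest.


Count the frequency of each value:
  1 appears 1 time(s)
  3 appears 1 time(s)
  5 appears 3 time(s)
  9 appears 2 time(s)
  12 appears 1 time(s)
Maximum frequency is 3.
Only 5 reaches that frequency, so it is the mode.
Final answer: 5


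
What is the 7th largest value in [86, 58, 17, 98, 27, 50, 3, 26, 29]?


Sort descending: [98, 86, 58, 50, 29, 27, 26, 17, 3]
The 7th element (1-indexed) is at index 6.
Value = 26
Final answer: 26


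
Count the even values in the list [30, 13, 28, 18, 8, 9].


Check each element:
  30 is even
  13 is odd
  28 is even
  18 is even
  8 is even
  9 is odd
Evens: [30, 28, 18, 8]
Count of evens = 4
Final answer: 4


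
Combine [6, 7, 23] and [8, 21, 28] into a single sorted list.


List A: [6, 7, 23]
List B: [8, 21, 28]
Repeatedly compare the front elements and take the smaller:
  6 vs 8 -> take 6
  7 vs 8 -> take 7
  23 vs 8 -> take 8
  23 vs 21 -> take 21
  23 vs 28 -> take 23
  A is exhausted; append the rest of B: [28]
Final answer: [6, 7, 8, 21, 23, 28]


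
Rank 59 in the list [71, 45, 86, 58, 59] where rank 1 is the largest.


Sort descending: [86, 71, 59, 58, 45]
Find 59 in the sorted list.
59 is at position 3.
Final answer: 3


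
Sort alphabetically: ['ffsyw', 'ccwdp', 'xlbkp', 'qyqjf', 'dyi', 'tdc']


Compare strings character by character (the first differing letter decides):
  'ccwdp' < 'dyi' since 'c' < 'd' at position 1
  'dyi' < 'ffsyw' since 'd' < 'f' at position 1
  'ffsyw' < 'qyqjf' since 'f' < 'q' at position 1
  'qyqjf' < 'tdc' since 'q' < 't' at position 1
  'tdc' < 'xlbkp' since 't' < 'x' at position 1
Chaining these comparisons gives the alphabetical order.
Final answer: ['ccwdp', 'dyi', 'ffsyw', 'qyqjf', 'tdc', 'xlbkp']


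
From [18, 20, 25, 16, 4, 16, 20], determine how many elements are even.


Check each element:
  18 is even
  20 is even
  25 is odd
  16 is even
  4 is even
  16 is even
  20 is even
Evens: [18, 20, 16, 4, 16, 20]
Count of evens = 6
Final answer: 6


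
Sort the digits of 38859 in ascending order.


The number 38859 has digits: 3, 8, 8, 5, 9
Sorted: 3, 5, 8, 8, 9
Joining the sorted digits gives the result.
Final answer: 35889


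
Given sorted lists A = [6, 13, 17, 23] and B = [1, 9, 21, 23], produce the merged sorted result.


List A: [6, 13, 17, 23]
List B: [1, 9, 21, 23]
Repeatedly compare the front elements and take the smaller:
  6 vs 1 -> take 1
  6 vs 9 -> take 6
  13 vs 9 -> take 9
  13 vs 21 -> take 13
  17 vs 21 -> take 17
  23 vs 21 -> take 21
  23 vs 23 -> take 23
  A is exhausted; append the rest of B: [23]
Final answer: [1, 6, 9, 13, 17, 21, 23, 23]


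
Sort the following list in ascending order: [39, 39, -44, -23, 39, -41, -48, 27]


Original list: [39, 39, -44, -23, 39, -41, -48, 27]
Repeatedly take the smallest remaining element:
  Remaining [39, 39, -44, -23, 39, -41, -48, 27] -> smallest is -48
  Remaining [39, 39, -44, -23, 39, -41, 27] -> smallest is -44
  Remaining [39, 39, -23, 39, -41, 27] -> smallest is -41
  Remaining [39, 39, -23, 39, 27] -> smallest is -23
  Remaining [39, 39, 39, 27] -> smallest is 27
  Remaining [39, 39, 39] -> smallest is 39
  Remaining [39, 39] -> smallest is 39
  Remaining [39] -> smallest is 39
Collecting the picks in order gives the sorted list.
Final answer: [-48, -44, -41, -23, 27, 39, 39, 39]


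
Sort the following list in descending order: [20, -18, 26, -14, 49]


Original list: [20, -18, 26, -14, 49]
Repeatedly take the largest remaining element:
  Remaining [20, -18, 26, -14, 49] -> largest is 49
  Remaining [20, -18, 26, -14] -> largest is 26
  Remaining [20, -18, -14] -> largest is 20
  Remaining [-18, -14] -> largest is -14
  Remaining [-18] -> largest is -18
Collecting the picks in order gives the descending list.
Final answer: [49, 26, 20, -14, -18]


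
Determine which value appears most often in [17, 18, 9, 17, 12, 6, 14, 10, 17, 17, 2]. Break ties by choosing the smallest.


Count the frequency of each value:
  2 appears 1 time(s)
  6 appears 1 time(s)
  9 appears 1 time(s)
  10 appears 1 time(s)
  12 appears 1 time(s)
  14 appears 1 time(s)
  17 appears 4 time(s)
  18 appears 1 time(s)
Maximum frequency is 4.
Only 17 reaches that frequency, so it is the mode.
Final answer: 17


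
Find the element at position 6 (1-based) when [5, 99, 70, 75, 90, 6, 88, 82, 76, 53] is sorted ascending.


Sort ascending: [5, 6, 53, 70, 75, 76, 82, 88, 90, 99]
The 6th element (1-indexed) is at index 5.
Value = 76
Final answer: 76


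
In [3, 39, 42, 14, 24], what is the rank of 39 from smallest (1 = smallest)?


Sort ascending: [3, 14, 24, 39, 42]
Find 39 in the sorted list.
39 is at position 4 (1-indexed).
Final answer: 4


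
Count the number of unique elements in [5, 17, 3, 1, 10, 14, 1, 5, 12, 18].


List all unique values:
Distinct values: [1, 3, 5, 10, 12, 14, 17, 18]
Count = 8
Final answer: 8


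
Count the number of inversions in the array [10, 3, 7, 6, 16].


For each element, count the later elements that are smaller than it:
  10 (index 0): smaller elements after it = [3, 7, 6] -> 3
  3 (index 1): smaller elements after it = [] -> 0
  7 (index 2): smaller elements after it = [6] -> 1
  6 (index 3): smaller elements after it = [] -> 0
Total inversions = 3 + 0 + 1 + 0 = 4
Final answer: 4


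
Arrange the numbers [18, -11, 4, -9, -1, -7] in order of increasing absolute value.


Compute absolute values:
  |18| = 18
  |-11| = 11
  |4| = 4
  |-9| = 9
  |-1| = 1
  |-7| = 7
Absolute values in increasing order: 1 < 4 < 7 < 9 < 11 < 18
Listing the original numbers in that order gives the answer.
Final answer: [-1, 4, -7, -9, -11, 18]


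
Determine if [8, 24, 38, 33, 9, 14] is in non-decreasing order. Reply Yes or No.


Check consecutive pairs:
  8 <= 24? True
  24 <= 38? True
  38 <= 33? False
  33 <= 9? False
  9 <= 14? True
2 consecutive pair(s) are out of order, so the list is not sorted.
Final answer: No


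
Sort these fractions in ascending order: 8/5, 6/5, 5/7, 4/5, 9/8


Convert to decimal for comparison:
  8/5 = 1.6
  6/5 = 1.2
  5/7 = 0.7143
  4/5 = 0.8
  9/8 = 1.125
Decimals in increasing order: 0.7143 < 0.8 < 1.125 < 1.2 < 1.6
Writing each back as its fraction gives the sorted order.
Final answer: 5/7, 4/5, 9/8, 6/5, 8/5


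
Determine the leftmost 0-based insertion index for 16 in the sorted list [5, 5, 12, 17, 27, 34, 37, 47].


List is sorted: [5, 5, 12, 17, 27, 34, 37, 47]
We need the leftmost position where 16 can be inserted, i.e. the first index whose element is >= 16 (or the end of the list if none is).
Binary search with low=0, high=8 (0-based indices):
  low=0, high=8, mid=4: a[4]=27 >= 16, so high = 4
  low=0, high=4, mid=2: a[2]=12 < 16, so low = 3
  low=3, high=4, mid=3: a[3]=17 >= 16, so high = 3
Now low = high = 3, so the insertion index is 3.
Final answer: 3


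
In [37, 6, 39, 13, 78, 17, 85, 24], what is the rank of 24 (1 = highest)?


Sort descending: [85, 78, 39, 37, 24, 17, 13, 6]
Find 24 in the sorted list.
24 is at position 5.
Final answer: 5


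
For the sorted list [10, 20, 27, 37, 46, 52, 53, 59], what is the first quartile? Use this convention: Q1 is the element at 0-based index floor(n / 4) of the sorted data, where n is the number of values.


The list has n = 8 elements.
Q1 index = floor(8 / 4) = floor(2) = 2
Counting from index 0 in the sorted data, the element at index 2 is 27.
Final answer: 27


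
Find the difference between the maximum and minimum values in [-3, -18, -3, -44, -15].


Maximum value: -3
Minimum value: -44
Range = -3 - (-44) = 41
Final answer: 41


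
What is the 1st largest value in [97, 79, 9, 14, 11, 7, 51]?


Sort descending: [97, 79, 51, 14, 11, 9, 7]
The 1st element (1-indexed) is at index 0.
Value = 97
Final answer: 97


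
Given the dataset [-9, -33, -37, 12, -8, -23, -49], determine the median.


First, sort the list: [-49, -37, -33, -23, -9, -8, 12]
The list has 7 elements (odd count).
The middle index is 3 (0-based), and the element there is -23.
Final answer: -23


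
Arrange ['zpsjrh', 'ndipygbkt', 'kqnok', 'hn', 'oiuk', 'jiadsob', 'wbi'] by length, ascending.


Compute lengths:
  'zpsjrh' has length 6
  'ndipygbkt' has length 9
  'kqnok' has length 5
  'hn' has length 2
  'oiuk' has length 4
  'jiadsob' has length 7
  'wbi' has length 3
Lengths in increasing order: 2 < 3 < 4 < 5 < 6 < 7 < 9
Listing the words in that order gives the answer.
Final answer: ['hn', 'wbi', 'oiuk', 'kqnok', 'zpsjrh', 'jiadsob', 'ndipygbkt']


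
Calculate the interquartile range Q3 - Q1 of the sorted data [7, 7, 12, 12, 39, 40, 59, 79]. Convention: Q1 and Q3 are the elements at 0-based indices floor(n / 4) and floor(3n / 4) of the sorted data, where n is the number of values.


The data has n = 8 elements.
Q1 index = floor(8 / 4) = floor(2) = 2; Q3 index = floor(3 * 8 / 4) = floor(6) = 6
Q1 = element at index 2 = 12
Q3 = element at index 6 = 59
IQR = 59 - 12 = 47
Final answer: 47


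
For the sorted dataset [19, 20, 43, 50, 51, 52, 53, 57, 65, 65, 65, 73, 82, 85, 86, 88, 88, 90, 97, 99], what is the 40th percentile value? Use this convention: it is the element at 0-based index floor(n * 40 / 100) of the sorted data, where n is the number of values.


The dataset has n = 20 elements.
Index = floor(20 * 40 / 100) = floor(800 / 100) = floor(8) = 8
Counting from index 0 in the sorted data, the element at index 8 is 65.
Final answer: 65


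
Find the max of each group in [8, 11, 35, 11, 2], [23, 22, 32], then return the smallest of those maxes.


Find max of each group:
  Group 1: [8, 11, 35, 11, 2] -> max = 35
  Group 2: [23, 22, 32] -> max = 32
Maxes: [35, 32]
Minimum of maxes = 32
Final answer: 32


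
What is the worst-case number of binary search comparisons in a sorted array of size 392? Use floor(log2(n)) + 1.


Binary search halves the search space each step.
Maximum comparisons = floor(log2(392)) + 1
log2(392) = 8.6147
floor(log2(392)) = 8, so 8 + 1 = 9
Final answer: 9


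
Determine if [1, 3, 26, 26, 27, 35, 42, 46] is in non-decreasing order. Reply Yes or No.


Check consecutive pairs:
  1 <= 3? True
  3 <= 26? True
  26 <= 26? True
  26 <= 27? True
  27 <= 35? True
  35 <= 42? True
  42 <= 46? True
Every consecutive pair is in order, so the list is non-decreasing.
Final answer: Yes


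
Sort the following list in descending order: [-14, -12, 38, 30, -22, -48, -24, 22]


Original list: [-14, -12, 38, 30, -22, -48, -24, 22]
Repeatedly take the largest remaining element:
  Remaining [-14, -12, 38, 30, -22, -48, -24, 22] -> largest is 38
  Remaining [-14, -12, 30, -22, -48, -24, 22] -> largest is 30
  Remaining [-14, -12, -22, -48, -24, 22] -> largest is 22
  Remaining [-14, -12, -22, -48, -24] -> largest is -12
  Remaining [-14, -22, -48, -24] -> largest is -14
  Remaining [-22, -48, -24] -> largest is -22
  Remaining [-48, -24] -> largest is -24
  Remaining [-48] -> largest is -48
Collecting the picks in order gives the descending list.
Final answer: [38, 30, 22, -12, -14, -22, -24, -48]


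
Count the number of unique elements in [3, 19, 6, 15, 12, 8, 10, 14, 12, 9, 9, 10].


List all unique values:
Distinct values: [3, 6, 8, 9, 10, 12, 14, 15, 19]
Count = 9
Final answer: 9


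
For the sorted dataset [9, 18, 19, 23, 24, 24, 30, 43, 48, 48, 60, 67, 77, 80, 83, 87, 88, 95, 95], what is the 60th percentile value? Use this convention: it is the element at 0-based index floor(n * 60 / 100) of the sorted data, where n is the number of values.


The dataset has n = 19 elements.
Index = floor(19 * 60 / 100) = floor(1140 / 100) = floor(11.4) = 11
Counting from index 0 in the sorted data, the element at index 11 is 67.
Final answer: 67


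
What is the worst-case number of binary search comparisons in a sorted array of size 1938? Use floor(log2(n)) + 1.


Binary search halves the search space each step.
Maximum comparisons = floor(log2(1938)) + 1
log2(1938) = 10.9204
floor(log2(1938)) = 10, so 10 + 1 = 11
Final answer: 11


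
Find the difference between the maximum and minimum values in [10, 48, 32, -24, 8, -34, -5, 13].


Maximum value: 48
Minimum value: -34
Range = 48 - (-34) = 82
Final answer: 82


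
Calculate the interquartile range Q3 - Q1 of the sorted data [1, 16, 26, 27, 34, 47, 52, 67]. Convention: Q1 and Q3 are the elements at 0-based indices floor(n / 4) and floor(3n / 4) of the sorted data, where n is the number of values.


The data has n = 8 elements.
Q1 index = floor(8 / 4) = floor(2) = 2; Q3 index = floor(3 * 8 / 4) = floor(6) = 6
Q1 = element at index 2 = 26
Q3 = element at index 6 = 52
IQR = 52 - 26 = 26
Final answer: 26


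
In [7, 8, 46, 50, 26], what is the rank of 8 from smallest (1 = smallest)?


Sort ascending: [7, 8, 26, 46, 50]
Find 8 in the sorted list.
8 is at position 2 (1-indexed).
Final answer: 2


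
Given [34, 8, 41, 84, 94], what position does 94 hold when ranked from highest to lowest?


Sort descending: [94, 84, 41, 34, 8]
Find 94 in the sorted list.
94 is at position 1.
Final answer: 1


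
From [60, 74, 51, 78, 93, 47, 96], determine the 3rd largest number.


Sort descending: [96, 93, 78, 74, 60, 51, 47]
The 3rd element (1-indexed) is at index 2.
Value = 78
Final answer: 78


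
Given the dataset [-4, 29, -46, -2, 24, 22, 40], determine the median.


First, sort the list: [-46, -4, -2, 22, 24, 29, 40]
The list has 7 elements (odd count).
The middle index is 3 (0-based), and the element there is 22.
Final answer: 22


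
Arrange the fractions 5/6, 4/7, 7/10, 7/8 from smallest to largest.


Convert to decimal for comparison:
  5/6 = 0.8333
  4/7 = 0.5714
  7/10 = 0.7
  7/8 = 0.875
Decimals in increasing order: 0.5714 < 0.7 < 0.8333 < 0.875
Writing each back as its fraction gives the sorted order.
Final answer: 4/7, 7/10, 5/6, 7/8


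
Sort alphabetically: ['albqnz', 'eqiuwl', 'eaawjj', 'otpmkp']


Compare strings character by character (the first differing letter decides):
  'albqnz' < 'eaawjj' since 'a' < 'e' at position 1
  'eaawjj' < 'eqiuwl' since 'a' < 'q' at position 2
  'eqiuwl' < 'otpmkp' since 'e' < 'o' at position 1
Chaining these comparisons gives the alphabetical order.
Final answer: ['albqnz', 'eaawjj', 'eqiuwl', 'otpmkp']


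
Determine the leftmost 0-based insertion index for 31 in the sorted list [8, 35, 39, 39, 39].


List is sorted: [8, 35, 39, 39, 39]
We need the leftmost position where 31 can be inserted, i.e. the first index whose element is >= 31 (or the end of the list if none is).
Binary search with low=0, high=5 (0-based indices):
  low=0, high=5, mid=2: a[2]=39 >= 31, so high = 2
  low=0, high=2, mid=1: a[1]=35 >= 31, so high = 1
  low=0, high=1, mid=0: a[0]=8 < 31, so low = 1
Now low = high = 1, so the insertion index is 1.
Final answer: 1


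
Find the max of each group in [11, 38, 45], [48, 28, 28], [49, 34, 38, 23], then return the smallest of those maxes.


Find max of each group:
  Group 1: [11, 38, 45] -> max = 45
  Group 2: [48, 28, 28] -> max = 48
  Group 3: [49, 34, 38, 23] -> max = 49
Maxes: [45, 48, 49]
Minimum of maxes = 45
Final answer: 45


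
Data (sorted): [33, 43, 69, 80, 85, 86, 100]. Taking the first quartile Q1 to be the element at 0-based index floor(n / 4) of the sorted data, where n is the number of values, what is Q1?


The list has n = 7 elements.
Q1 index = floor(7 / 4) = floor(1.75) = 1
Counting from index 0 in the sorted data, the element at index 1 is 43.
Final answer: 43


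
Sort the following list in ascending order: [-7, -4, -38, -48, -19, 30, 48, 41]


Original list: [-7, -4, -38, -48, -19, 30, 48, 41]
Repeatedly take the smallest remaining element:
  Remaining [-7, -4, -38, -48, -19, 30, 48, 41] -> smallest is -48
  Remaining [-7, -4, -38, -19, 30, 48, 41] -> smallest is -38
  Remaining [-7, -4, -19, 30, 48, 41] -> smallest is -19
  Remaining [-7, -4, 30, 48, 41] -> smallest is -7
  Remaining [-4, 30, 48, 41] -> smallest is -4
  Remaining [30, 48, 41] -> smallest is 30
  Remaining [48, 41] -> smallest is 41
  Remaining [48] -> smallest is 48
Collecting the picks in order gives the sorted list.
Final answer: [-48, -38, -19, -7, -4, 30, 41, 48]


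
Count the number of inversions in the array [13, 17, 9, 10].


For each element, count the later elements that are smaller than it:
  13 (index 0): smaller elements after it = [9, 10] -> 2
  17 (index 1): smaller elements after it = [9, 10] -> 2
  9 (index 2): smaller elements after it = [] -> 0
Total inversions = 2 + 2 + 0 = 4
Final answer: 4


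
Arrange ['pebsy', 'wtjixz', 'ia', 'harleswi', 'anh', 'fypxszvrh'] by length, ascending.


Compute lengths:
  'pebsy' has length 5
  'wtjixz' has length 6
  'ia' has length 2
  'harleswi' has length 8
  'anh' has length 3
  'fypxszvrh' has length 9
Lengths in increasing order: 2 < 3 < 5 < 6 < 8 < 9
Listing the words in that order gives the answer.
Final answer: ['ia', 'anh', 'pebsy', 'wtjixz', 'harleswi', 'fypxszvrh']


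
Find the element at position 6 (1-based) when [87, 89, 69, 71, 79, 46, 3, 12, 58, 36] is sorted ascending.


Sort ascending: [3, 12, 36, 46, 58, 69, 71, 79, 87, 89]
The 6th element (1-indexed) is at index 5.
Value = 69
Final answer: 69


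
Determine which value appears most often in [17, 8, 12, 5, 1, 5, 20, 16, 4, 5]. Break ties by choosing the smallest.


Count the frequency of each value:
  1 appears 1 time(s)
  4 appears 1 time(s)
  5 appears 3 time(s)
  8 appears 1 time(s)
  12 appears 1 time(s)
  16 appears 1 time(s)
  17 appears 1 time(s)
  20 appears 1 time(s)
Maximum frequency is 3.
Only 5 reaches that frequency, so it is the mode.
Final answer: 5


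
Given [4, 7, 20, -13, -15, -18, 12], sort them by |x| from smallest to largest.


Compute absolute values:
  |4| = 4
  |7| = 7
  |20| = 20
  |-13| = 13
  |-15| = 15
  |-18| = 18
  |12| = 12
Absolute values in increasing order: 4 < 7 < 12 < 13 < 15 < 18 < 20
Listing the original numbers in that order gives the answer.
Final answer: [4, 7, 12, -13, -15, -18, 20]


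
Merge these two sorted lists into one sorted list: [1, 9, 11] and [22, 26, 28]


List A: [1, 9, 11]
List B: [22, 26, 28]
Repeatedly compare the front elements and take the smaller:
  1 vs 22 -> take 1
  9 vs 22 -> take 9
  11 vs 22 -> take 11
  A is exhausted; append the rest of B: [22, 26, 28]
Final answer: [1, 9, 11, 22, 26, 28]


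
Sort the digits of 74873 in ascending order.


The number 74873 has digits: 7, 4, 8, 7, 3
Sorted: 3, 4, 7, 7, 8
Joining the sorted digits gives the result.
Final answer: 34778


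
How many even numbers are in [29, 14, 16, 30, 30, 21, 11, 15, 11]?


Check each element:
  29 is odd
  14 is even
  16 is even
  30 is even
  30 is even
  21 is odd
  11 is odd
  15 is odd
  11 is odd
Evens: [14, 16, 30, 30]
Count of evens = 4
Final answer: 4


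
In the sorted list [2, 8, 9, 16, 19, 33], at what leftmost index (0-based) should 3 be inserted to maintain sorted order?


List is sorted: [2, 8, 9, 16, 19, 33]
We need the leftmost position where 3 can be inserted, i.e. the first index whose element is >= 3 (or the end of the list if none is).
Binary search with low=0, high=6 (0-based indices):
  low=0, high=6, mid=3: a[3]=16 >= 3, so high = 3
  low=0, high=3, mid=1: a[1]=8 >= 3, so high = 1
  low=0, high=1, mid=0: a[0]=2 < 3, so low = 1
Now low = high = 1, so the insertion index is 1.
Final answer: 1


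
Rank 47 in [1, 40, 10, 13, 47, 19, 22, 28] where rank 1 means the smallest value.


Sort ascending: [1, 10, 13, 19, 22, 28, 40, 47]
Find 47 in the sorted list.
47 is at position 8 (1-indexed).
Final answer: 8


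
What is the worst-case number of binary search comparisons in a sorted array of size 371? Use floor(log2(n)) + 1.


Binary search halves the search space each step.
Maximum comparisons = floor(log2(371)) + 1
log2(371) = 8.5353
floor(log2(371)) = 8, so 8 + 1 = 9
Final answer: 9


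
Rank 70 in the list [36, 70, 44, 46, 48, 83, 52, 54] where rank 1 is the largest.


Sort descending: [83, 70, 54, 52, 48, 46, 44, 36]
Find 70 in the sorted list.
70 is at position 2.
Final answer: 2


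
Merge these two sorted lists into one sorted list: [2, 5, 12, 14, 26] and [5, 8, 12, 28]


List A: [2, 5, 12, 14, 26]
List B: [5, 8, 12, 28]
Repeatedly compare the front elements and take the smaller:
  2 vs 5 -> take 2
  5 vs 5 -> take 5
  12 vs 5 -> take 5
  12 vs 8 -> take 8
  12 vs 12 -> take 12
  14 vs 12 -> take 12
  14 vs 28 -> take 14
  26 vs 28 -> take 26
  A is exhausted; append the rest of B: [28]
Final answer: [2, 5, 5, 8, 12, 12, 14, 26, 28]


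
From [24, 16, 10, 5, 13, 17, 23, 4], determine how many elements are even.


Check each element:
  24 is even
  16 is even
  10 is even
  5 is odd
  13 is odd
  17 is odd
  23 is odd
  4 is even
Evens: [24, 16, 10, 4]
Count of evens = 4
Final answer: 4


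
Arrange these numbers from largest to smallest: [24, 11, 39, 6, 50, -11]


Original list: [24, 11, 39, 6, 50, -11]
Repeatedly take the largest remaining element:
  Remaining [24, 11, 39, 6, 50, -11] -> largest is 50
  Remaining [24, 11, 39, 6, -11] -> largest is 39
  Remaining [24, 11, 6, -11] -> largest is 24
  Remaining [11, 6, -11] -> largest is 11
  Remaining [6, -11] -> largest is 6
  Remaining [-11] -> largest is -11
Collecting the picks in order gives the descending list.
Final answer: [50, 39, 24, 11, 6, -11]


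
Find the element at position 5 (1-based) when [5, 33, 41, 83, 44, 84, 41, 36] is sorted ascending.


Sort ascending: [5, 33, 36, 41, 41, 44, 83, 84]
The 5th element (1-indexed) is at index 4.
Value = 41
Final answer: 41


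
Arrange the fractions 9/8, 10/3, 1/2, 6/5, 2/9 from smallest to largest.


Convert to decimal for comparison:
  9/8 = 1.125
  10/3 = 3.3333
  1/2 = 0.5
  6/5 = 1.2
  2/9 = 0.2222
Decimals in increasing order: 0.2222 < 0.5 < 1.125 < 1.2 < 3.3333
Writing each back as its fraction gives the sorted order.
Final answer: 2/9, 1/2, 9/8, 6/5, 10/3
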